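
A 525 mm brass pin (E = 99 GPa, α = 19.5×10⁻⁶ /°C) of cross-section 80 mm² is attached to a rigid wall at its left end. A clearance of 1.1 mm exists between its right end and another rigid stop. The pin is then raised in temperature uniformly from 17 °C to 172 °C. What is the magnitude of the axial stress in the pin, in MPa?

σ ≈ 91.8 MPa (compressive)

Free thermal elongation = αΔT L = 19.5×10⁻⁶ × 155 × 525 = 1.587 mm.
After closing the 1.1 mm clearance, 1.587 − 1.1 = 0.4868 mm of expansion remains to be suppressed by the wall.
So σ = E(δ_free − g)/L = 99×10³ × 0.4868/525 = 91.8 MPa.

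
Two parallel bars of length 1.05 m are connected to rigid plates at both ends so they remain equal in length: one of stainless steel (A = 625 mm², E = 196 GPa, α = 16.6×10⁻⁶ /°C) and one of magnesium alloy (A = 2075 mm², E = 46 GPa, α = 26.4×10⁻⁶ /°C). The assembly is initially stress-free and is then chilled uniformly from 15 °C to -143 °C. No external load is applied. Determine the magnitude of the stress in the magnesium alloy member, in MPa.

σ ≈ 40 MPa (tensile)

Both members must finish at the same length. With the larger α, the magnesium alloy tends to over-contract; the plates restrain it, putting the magnesium alloy in tension and the stainless steel in compression. With no external load the two internal forces are equal and opposite, magnitude P.
Compatibility of the two members (thermal + elastic change equal): (α₁ − α₂)ΔT = P·[1/(A₁E₁) + 1/(A₂E₂)].
|α₁ − α₂|·ΔT = 9.8×10⁻⁶ × 158 = 0.001548.
1/(A₁E₁) + 1/(A₂E₂) = 1/(625×196×10³) + 1/(2075×46×10³) = 1.864×10⁻⁸ N⁻¹.
P = 0.001548 / 1.864×10⁻⁸ = 83070 N = 83.07 kN.
σ_{magnesium alloy} = P/A₂ = 83070/2075 = 40.03 MPa, tensile.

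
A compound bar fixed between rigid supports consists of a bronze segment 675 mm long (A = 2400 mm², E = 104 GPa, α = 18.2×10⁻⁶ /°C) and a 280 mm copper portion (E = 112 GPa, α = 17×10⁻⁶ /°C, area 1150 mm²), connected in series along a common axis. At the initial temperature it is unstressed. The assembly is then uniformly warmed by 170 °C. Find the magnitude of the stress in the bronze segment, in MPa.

σ ≈ 247 MPa (compressive)

With the walls removed the bar would change length by δ_free = Σ αᵢΔT Lᵢ = 18.2×10⁻⁶×170×675 + 17×10⁻⁶×170×280 = 2.898 mm.
The walls prevent any net length change, so an axial force P (same in every segment) develops. Compatibility: P · Σ Lᵢ/(AᵢEᵢ) = δ_free.
The series flexibility is Σ Lᵢ/(AᵢEᵢ) = 675/(2400×104×10³) + 280/(1150×112×10³) = 4.878×10⁻⁶ mm/N.
So P = 2.898 / 4.878×10⁻⁶ = 594 kN, compressive.
σ_{bronze} = P / A = 594000 / 2400 = 247.5 MPa.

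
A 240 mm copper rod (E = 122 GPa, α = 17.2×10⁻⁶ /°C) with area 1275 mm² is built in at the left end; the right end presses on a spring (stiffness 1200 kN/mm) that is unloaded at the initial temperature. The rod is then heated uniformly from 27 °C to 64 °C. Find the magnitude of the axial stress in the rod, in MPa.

σ ≈ 50.4 MPa (compressive)

Free thermal expansion: δ_free = αΔT L = 17.2×10⁻⁶ × 37 × 240 = 0.1527 mm.
With a force P in the spring, the elastic change of the rod is PL/(AE) and that of the spring is P/k; compatibility requires their sum to equal δ_free.
So P = δ_free / [L/(AE) + 1/k] = 0.1527 / [ 240/(1275×122×10³) + 1/(1200×10³) ].
P = 0.1527 / 2.376×10⁻⁶ = 64280 N.
σ = P/A = 64280/1275 = 50.41 MPa.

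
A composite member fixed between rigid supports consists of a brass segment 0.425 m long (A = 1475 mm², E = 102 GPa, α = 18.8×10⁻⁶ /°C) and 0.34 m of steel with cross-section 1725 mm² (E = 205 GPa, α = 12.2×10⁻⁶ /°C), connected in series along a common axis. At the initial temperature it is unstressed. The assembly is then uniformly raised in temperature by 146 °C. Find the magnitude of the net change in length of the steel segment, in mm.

With the walls removed the bar would change length by δ_free = Σ αᵢΔT Lᵢ = 18.8×10⁻⁶×146×425 + 12.2×10⁻⁶×146×340 = 1.772 mm.
The walls prevent any net length change, so an axial force P (same in every segment) develops. Compatibility: P · Σ Lᵢ/(AᵢEᵢ) = δ_free.
Σ Lᵢ/(AᵢEᵢ) = 425/(1475×102×10³) + 340/(1725×205×10³) = 3.786×10⁻⁶ mm/N.
P = 1.772 / 3.786×10⁻⁶ = 468000 N = 468 kN, compressive.
For the steel segment, free thermal change = 12.2×10⁻⁶×146×340 = 0.6056 mm and elastic change from P = 468000×340/(1725×205×10³) = 0.45 mm; these oppose, so the net change is 0.156 mm (segment lengthens).

|ΔL| ≈ 0.156 mm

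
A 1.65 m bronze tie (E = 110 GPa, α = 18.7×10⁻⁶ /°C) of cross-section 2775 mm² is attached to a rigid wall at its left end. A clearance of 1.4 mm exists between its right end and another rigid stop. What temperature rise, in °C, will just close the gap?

Contact occurs when the free expansion equals the gap: αΔT L = 1.4 mm.
So ΔT = g/(αL) = 1.4/(18.7×10⁻⁶ × 1650) = 45.37 °C.

ΔT ≈ 45.4 °C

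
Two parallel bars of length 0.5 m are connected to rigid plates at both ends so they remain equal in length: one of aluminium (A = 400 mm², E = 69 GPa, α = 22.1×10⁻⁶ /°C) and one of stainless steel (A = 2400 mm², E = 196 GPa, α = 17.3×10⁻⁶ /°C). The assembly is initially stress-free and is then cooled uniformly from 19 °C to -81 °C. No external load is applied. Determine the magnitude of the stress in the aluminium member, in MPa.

σ ≈ 31.3 MPa (tensile)

The aluminium has the larger α, so on cooling it would change length more than the stainless steel if both were free. The rigid plates force a common final length, so the aluminium is put into tension and the stainless steel into compression, with equal and opposite forces P (no external load).
Equating the net (thermal + elastic) strains gives |α₁ − α₂|·ΔT = P·[1/(A₁E₁) + 1/(A₂E₂)].
|α₁ − α₂|·ΔT = 4.8×10⁻⁶ × 100 = 0.00048.
1/(A₁E₁) + 1/(A₂E₂) = 1/(400×69×10³) + 1/(2400×196×10³) = 3.836×10⁻⁸ N⁻¹.
So P = 0.00048 / 3.836×10⁻⁸ = 12.51 kN.
σ_{aluminium} = P/A₁ = 12510/400 = 31.28 MPa, tensile.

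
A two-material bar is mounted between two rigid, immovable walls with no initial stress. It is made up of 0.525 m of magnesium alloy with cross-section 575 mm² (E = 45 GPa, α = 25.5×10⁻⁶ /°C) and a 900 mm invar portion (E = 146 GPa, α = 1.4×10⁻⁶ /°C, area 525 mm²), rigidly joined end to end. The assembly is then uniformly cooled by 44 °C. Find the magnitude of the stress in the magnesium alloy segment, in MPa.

With the walls removed the bar would change length by δ_free = Σ αᵢΔT Lᵢ = 25.5×10⁻⁶×44×525 + 1.4×10⁻⁶×44×900 = 0.6445 mm.
The walls prevent any net length change, so an axial force P (same in every segment) develops. Compatibility: P · Σ Lᵢ/(AᵢEᵢ) = δ_free.
The series flexibility is Σ Lᵢ/(AᵢEᵢ) = 525/(575×45×10³) + 900/(525×146×10³) = 3.203×10⁻⁵ mm/N.
Hence P = δ_free / Σ(L/AE) = 0.6445/3.203×10⁻⁵ = 20.12 kN (tensile).
σ_{magnesium alloy} = P / A = 20120 / 575 = 34.99 MPa.

σ ≈ 35 MPa (tensile)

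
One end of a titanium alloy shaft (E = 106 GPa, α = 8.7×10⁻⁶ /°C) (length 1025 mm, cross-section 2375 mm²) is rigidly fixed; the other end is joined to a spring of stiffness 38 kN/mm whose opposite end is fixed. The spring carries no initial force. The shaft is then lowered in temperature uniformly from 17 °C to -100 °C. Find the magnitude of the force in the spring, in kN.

P ≈ 34.3 kN

The unrestrained thermal change is αΔT L = 8.7×10⁻⁶ × 117 × 1025 = 1.043 mm.
Let P be the tensile force in the spring. The shaft extends elastically by PL/(AE) and the spring stretches by P/k; together these equal δ_free.
So P = δ_free / [L/(AE) + 1/k] = 1.043 / [ 1025/(2375×106×10³) + 1/(38×10³) ].
P = 1.043 / 3.039×10⁻⁵ = 34330 N.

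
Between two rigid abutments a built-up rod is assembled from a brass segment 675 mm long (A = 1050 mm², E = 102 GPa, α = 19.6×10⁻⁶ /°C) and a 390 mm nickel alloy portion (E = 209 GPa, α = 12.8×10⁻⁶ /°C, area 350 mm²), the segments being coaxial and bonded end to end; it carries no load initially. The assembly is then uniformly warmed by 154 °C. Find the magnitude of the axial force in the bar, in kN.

P ≈ 241 kN (compressive)

With the walls removed the bar would change length by δ_free = Σ αᵢΔT Lᵢ = 19.6×10⁻⁶×154×675 + 12.8×10⁻⁶×154×390 = 2.806 mm.
Since the ends are fixed, an axial force P builds up, equal in every segment, with P · Σ Lᵢ/(AᵢEᵢ) = δ_free.
Σ Lᵢ/(AᵢEᵢ) = 675/(1050×102×10³) + 390/(350×209×10³) = 1.163×10⁻⁵ mm/N.
Hence P = δ_free / Σ(L/AE) = 2.806/1.163×10⁻⁵ = 241.2 kN (compressive).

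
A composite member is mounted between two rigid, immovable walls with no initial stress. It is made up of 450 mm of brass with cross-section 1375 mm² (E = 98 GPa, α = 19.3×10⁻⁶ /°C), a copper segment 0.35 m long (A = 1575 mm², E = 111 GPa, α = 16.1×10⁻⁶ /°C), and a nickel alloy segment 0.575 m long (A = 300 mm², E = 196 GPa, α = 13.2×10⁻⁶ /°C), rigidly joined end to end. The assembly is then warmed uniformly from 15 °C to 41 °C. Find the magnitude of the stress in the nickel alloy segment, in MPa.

σ ≈ 126 MPa (compressive)

Free thermal expansion of the whole bar: Σ αᵢΔT Lᵢ = 19.3×10⁻⁶×26×450 + 16.1×10⁻⁶×26×350 + 13.2×10⁻⁶×26×575 = 0.5697 mm.
The walls prevent any net length change, so an axial force P (same in every segment) develops. Compatibility: P · Σ Lᵢ/(AᵢEᵢ) = δ_free.
Σ Lᵢ/(AᵢEᵢ) = 450/(1375×98×10³) + 350/(1575×111×10³) + 575/(300×196×10³) = 1.512×10⁻⁵ mm/N.
Hence P = δ_free / Σ(L/AE) = 0.5697/1.512×10⁻⁵ = 37.67 kN (compressive).
σ_{nickel alloy} = P / A = 37670 / 300 = 125.6 MPa.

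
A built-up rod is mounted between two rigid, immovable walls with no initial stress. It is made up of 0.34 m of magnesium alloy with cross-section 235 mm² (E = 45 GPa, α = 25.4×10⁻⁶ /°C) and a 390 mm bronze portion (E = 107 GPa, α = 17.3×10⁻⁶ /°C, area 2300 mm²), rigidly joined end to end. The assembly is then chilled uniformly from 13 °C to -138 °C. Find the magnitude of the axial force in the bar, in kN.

P ≈ 68.9 kN (tensile)

With the walls removed the bar would change length by δ_free = Σ αᵢΔT Lᵢ = 25.4×10⁻⁶×151×340 + 17.3×10⁻⁶×151×390 = 2.323 mm.
Since the ends are fixed, an axial force P builds up, equal in every segment, with P · Σ Lᵢ/(AᵢEᵢ) = δ_free.
The series flexibility is Σ Lᵢ/(AᵢEᵢ) = 340/(235×45×10³) + 390/(2300×107×10³) = 3.374×10⁻⁵ mm/N.
Hence P = δ_free / Σ(L/AE) = 2.323/3.374×10⁻⁵ = 68.85 kN (tensile).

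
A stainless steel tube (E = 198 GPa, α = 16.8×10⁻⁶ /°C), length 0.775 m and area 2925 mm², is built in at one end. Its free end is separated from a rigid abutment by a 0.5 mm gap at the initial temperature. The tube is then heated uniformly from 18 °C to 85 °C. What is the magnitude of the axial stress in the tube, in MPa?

σ ≈ 95.1 MPa (compressive)

If the wall were absent the tube would grow by αΔT L = 16.8×10⁻⁶ × 67 × 775 = 0.8723 mm.
The gap closes (δ_free > 0.5 mm) and the wall then resists a further 0.8723 − 0.5 = 0.3723 mm of expansion.
That suppressed elongation corresponds to σ = E·Δ/L = 198×10³ × 0.3723/775 = 95.13 MPa.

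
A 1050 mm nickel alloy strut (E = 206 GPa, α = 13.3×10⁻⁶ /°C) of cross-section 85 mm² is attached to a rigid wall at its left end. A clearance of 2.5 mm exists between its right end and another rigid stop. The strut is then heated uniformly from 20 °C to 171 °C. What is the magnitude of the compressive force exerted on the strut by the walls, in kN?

P ≈ 0 kN

Free thermal elongation = αΔT L = 13.3×10⁻⁶ × 151 × 1050 = 2.109 mm.
This is smaller than the 2.5 mm clearance, so the strut expands freely without reaching the stop — the stress is zero.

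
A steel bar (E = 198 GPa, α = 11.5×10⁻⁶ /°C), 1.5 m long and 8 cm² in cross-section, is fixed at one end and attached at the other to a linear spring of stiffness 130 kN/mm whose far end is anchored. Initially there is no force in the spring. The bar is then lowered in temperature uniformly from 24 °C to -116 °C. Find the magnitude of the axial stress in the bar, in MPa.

σ ≈ 176 MPa (tensile)

If the spring were absent the bar would shorten by αΔT L = 11.5×10⁻⁶ × 140 × 1500 = 2.415 mm.
Let P be the tensile force in the spring. The bar extends elastically by PL/(AE) and the spring stretches by P/k; together these equal δ_free.
So P = δ_free / [L/(AE) + 1/k] = 2.415 / [ 1500/(800×198×10³) + 1/(130×10³) ].
P = 2.415 / 1.716×10⁻⁵ = 140700 N.
σ = P/A = 140700/800 = 175.9 MPa.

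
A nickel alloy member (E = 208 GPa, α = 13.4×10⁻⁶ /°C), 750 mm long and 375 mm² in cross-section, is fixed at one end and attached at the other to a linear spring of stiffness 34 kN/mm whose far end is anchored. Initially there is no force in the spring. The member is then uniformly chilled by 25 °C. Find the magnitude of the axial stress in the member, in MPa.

σ ≈ 17.2 MPa (tensile)

Free thermal contraction: δ_free = αΔT L = 13.4×10⁻⁶ × 25 × 750 = 0.2513 mm.
Let P be the tensile force in the spring. The member extends elastically by PL/(AE) and the spring stretches by P/k; together these equal δ_free.
P [ L/(AE) + 1/k ] = δ_free → P [ 750/(375×208×10³) + 1/(34×10³) ] = 0.2513.
P = 0.2513 / 3.903×10⁻⁵ = 6438 N.
σ = P/A = 6438/375 = 17.17 MPa.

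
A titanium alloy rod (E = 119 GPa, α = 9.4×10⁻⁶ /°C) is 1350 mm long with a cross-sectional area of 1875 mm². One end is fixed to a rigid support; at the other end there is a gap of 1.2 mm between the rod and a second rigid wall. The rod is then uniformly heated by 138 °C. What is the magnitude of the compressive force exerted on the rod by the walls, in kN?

If the wall were absent the rod would grow by αΔT L = 9.4×10⁻⁶ × 138 × 1350 = 1.751 mm.
This exceeds the 1.2 mm gap, so the wall pushes back. The portion of expansion that must be recovered elastically is δ_free − gap = 1.751 − 1.2 = 0.5512 mm.
So σ = E(δ_free − g)/L = 119×10³ × 0.5512/1350 = 48.59 MPa.
P = σA = 48.59 × 1875 = 91.1 kN.

P ≈ 91.1 kN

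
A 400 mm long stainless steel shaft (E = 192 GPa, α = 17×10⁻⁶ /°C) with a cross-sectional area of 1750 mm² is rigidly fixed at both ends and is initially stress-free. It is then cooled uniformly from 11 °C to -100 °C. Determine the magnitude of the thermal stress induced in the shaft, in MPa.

σ ≈ 362 MPa (tensile)

With length fixed, the mechanical strain must cancel the thermal strain αΔT = 17×10⁻⁶ × 111 = 1887×10⁻⁶.
σ = EαΔT = 192×10³ × 17×10⁻⁶ × 111 = 362.3 MPa (tensile; the shaft is trying to contract).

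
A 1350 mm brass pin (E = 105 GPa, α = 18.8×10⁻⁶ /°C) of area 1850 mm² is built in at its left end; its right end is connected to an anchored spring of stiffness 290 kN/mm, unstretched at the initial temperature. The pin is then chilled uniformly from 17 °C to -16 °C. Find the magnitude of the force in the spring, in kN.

P ≈ 80.5 kN

Free thermal contraction: δ_free = αΔT L = 18.8×10⁻⁶ × 33 × 1350 = 0.8375 mm.
With a force P in the spring, the elastic change of the pin is PL/(AE) and that of the spring is P/k; compatibility requires their sum to equal δ_free.
So P = δ_free / [L/(AE) + 1/k] = 0.8375 / [ 1350/(1850×105×10³) + 1/(290×10³) ].
P = 0.8375 / 1.04×10⁻⁵ = 80550 N.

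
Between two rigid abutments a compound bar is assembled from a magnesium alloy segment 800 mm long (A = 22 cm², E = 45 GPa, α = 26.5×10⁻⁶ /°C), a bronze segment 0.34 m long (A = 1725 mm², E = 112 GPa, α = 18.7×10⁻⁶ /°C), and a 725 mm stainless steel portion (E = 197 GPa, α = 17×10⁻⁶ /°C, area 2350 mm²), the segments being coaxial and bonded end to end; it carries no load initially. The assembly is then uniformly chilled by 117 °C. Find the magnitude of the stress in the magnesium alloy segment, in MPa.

With the walls removed the bar would change length by δ_free = Σ αᵢΔT Lᵢ = 26.5×10⁻⁶×117×800 + 18.7×10⁻⁶×117×340 + 17×10⁻⁶×117×725 = 4.666 mm.
Since the ends are fixed, an axial force P builds up, equal in every segment, with P · Σ Lᵢ/(AᵢEᵢ) = δ_free.
The series flexibility is Σ Lᵢ/(AᵢEᵢ) = 800/(2200×45×10³) + 340/(1725×112×10³) + 725/(2350×197×10³) = 1.141×10⁻⁵ mm/N.
P = 4.666 / 1.141×10⁻⁵ = 409100 N = 409.1 kN, tensile.
σ_{magnesium alloy} = P / A = 409100 / 2200 = 185.9 MPa.

σ ≈ 186 MPa (tensile)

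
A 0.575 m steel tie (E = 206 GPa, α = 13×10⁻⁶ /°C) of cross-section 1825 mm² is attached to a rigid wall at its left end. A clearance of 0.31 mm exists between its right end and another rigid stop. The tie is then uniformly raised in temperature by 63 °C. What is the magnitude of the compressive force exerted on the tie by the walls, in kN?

Free thermal elongation = αΔT L = 13×10⁻⁶ × 63 × 575 = 0.4709 mm.
This exceeds the 0.31 mm gap, so the wall pushes back. The portion of expansion that must be recovered elastically is δ_free − gap = 0.4709 − 0.31 = 0.1609 mm.
Compatibility: PL/(AE) = 0.1609 mm, so σ = P/A = E × (0.1609/575) = 57.65 MPa.
Force on the wall = σA = 57.65 × 1825 mm² = 105.2 kN.

P ≈ 105 kN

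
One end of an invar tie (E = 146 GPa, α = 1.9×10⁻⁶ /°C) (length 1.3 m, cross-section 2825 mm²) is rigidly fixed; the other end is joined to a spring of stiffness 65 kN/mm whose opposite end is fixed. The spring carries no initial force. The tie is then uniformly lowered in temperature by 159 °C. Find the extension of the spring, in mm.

The unrestrained thermal change is αΔT L = 1.9×10⁻⁶ × 159 × 1300 = 0.3927 mm.
Let P be the tensile force in the spring. The tie extends elastically by PL/(AE) and the spring stretches by P/k; together these equal δ_free.
So P = δ_free / [L/(AE) + 1/k] = 0.3927 / [ 1300/(2825×146×10³) + 1/(65×10³) ].
P = 0.3927 / 1.854×10⁻⁵ = 21190 N.
Spring extension = P/k = 21190/(65×10³) = 0.326 mm.

δ ≈ 0.326 mm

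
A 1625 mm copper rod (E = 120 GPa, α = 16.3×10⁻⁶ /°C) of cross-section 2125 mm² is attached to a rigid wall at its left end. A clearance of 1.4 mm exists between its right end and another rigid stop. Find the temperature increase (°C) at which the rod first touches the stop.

The gap closes when αΔT L = 1.4 mm, since the rod is still unstressed at that instant.
So ΔT = g/(αL) = 1.4/(16.3×10⁻⁶ × 1625) = 52.86 °C.

ΔT ≈ 52.9 °C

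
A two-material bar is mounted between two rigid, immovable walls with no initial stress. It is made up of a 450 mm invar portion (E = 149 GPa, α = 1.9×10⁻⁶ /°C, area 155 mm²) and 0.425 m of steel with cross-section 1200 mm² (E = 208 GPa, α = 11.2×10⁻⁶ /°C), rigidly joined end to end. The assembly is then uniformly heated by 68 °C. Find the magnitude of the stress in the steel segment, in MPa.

σ ≈ 15 MPa (compressive)

With the walls removed the bar would change length by δ_free = Σ αᵢΔT Lᵢ = 1.9×10⁻⁶×68×450 + 11.2×10⁻⁶×68×425 = 0.3818 mm.
Since the ends are fixed, an axial force P builds up, equal in every segment, with P · Σ Lᵢ/(AᵢEᵢ) = δ_free.
The series flexibility is Σ Lᵢ/(AᵢEᵢ) = 450/(155×149×10³) + 425/(1200×208×10³) = 2.119×10⁻⁵ mm/N.
Hence P = δ_free / Σ(L/AE) = 0.3818/2.119×10⁻⁵ = 18.02 kN (compressive).
σ_{steel} = P / A = 18020 / 1200 = 15.02 MPa.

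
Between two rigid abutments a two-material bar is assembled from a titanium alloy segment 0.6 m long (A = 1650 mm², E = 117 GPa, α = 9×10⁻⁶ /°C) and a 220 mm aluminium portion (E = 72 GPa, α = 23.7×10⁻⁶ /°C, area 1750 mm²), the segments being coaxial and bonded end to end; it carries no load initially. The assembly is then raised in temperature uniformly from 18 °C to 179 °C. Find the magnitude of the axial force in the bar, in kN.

P ≈ 352 kN (compressive)

With the walls removed the bar would change length by δ_free = Σ αᵢΔT Lᵢ = 9×10⁻⁶×161×600 + 23.7×10⁻⁶×161×220 = 1.709 mm.
The walls prevent any net length change, so an axial force P (same in every segment) develops. Compatibility: P · Σ Lᵢ/(AᵢEᵢ) = δ_free.
The series flexibility is Σ Lᵢ/(AᵢEᵢ) = 600/(1650×117×10³) + 220/(1750×72×10³) = 4.854×10⁻⁶ mm/N.
P = 1.709 / 4.854×10⁻⁶ = 352000 N = 352 kN, compressive.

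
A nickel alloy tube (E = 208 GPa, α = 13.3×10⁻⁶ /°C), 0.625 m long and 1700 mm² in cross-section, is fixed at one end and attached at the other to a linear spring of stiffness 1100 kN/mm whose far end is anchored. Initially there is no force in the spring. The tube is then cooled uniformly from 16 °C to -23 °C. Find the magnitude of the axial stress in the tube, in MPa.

If the spring were absent the tube would shorten by αΔT L = 13.3×10⁻⁶ × 39 × 625 = 0.3242 mm.
With a force P in the spring, the elastic change of the tube is PL/(AE) and that of the spring is P/k; compatibility requires their sum to equal δ_free.
P [ L/(AE) + 1/k ] = δ_free → P [ 625/(1700×208×10³) + 1/(1100×10³) ] = 0.3242.
P = 0.3242 / 2.677×10⁻⁶ = 121100 N.
σ = P/A = 121100/1700 = 71.25 MPa.

σ ≈ 71.2 MPa (tensile)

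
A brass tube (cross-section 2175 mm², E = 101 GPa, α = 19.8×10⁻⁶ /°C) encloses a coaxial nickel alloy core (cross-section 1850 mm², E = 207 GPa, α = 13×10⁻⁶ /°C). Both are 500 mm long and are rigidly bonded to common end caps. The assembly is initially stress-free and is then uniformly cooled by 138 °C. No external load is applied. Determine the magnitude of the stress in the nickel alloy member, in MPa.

σ ≈ 70.8 MPa (compressive)

Both members must finish at the same length. With the larger α, the brass tends to over-contract; the plates restrain it, putting the brass in tension and the nickel alloy in compression. With no external load the two internal forces are equal and opposite, magnitude P.
Equating the net (thermal + elastic) strains gives |α₁ − α₂|·ΔT = P·[1/(A₁E₁) + 1/(A₂E₂)].
|α₁ − α₂|·ΔT = 6.8×10⁻⁶ × 138 = 0.0009384.
1/(A₁E₁) + 1/(A₂E₂) = 1/(2175×101×10³) + 1/(1850×207×10³) = 7.163×10⁻⁹ N⁻¹.
So P = 0.0009384 / 7.163×10⁻⁹ = 131 kN.
σ_{nickel alloy} = P/A₂ = 131000/1850 = 70.81 MPa, compressive.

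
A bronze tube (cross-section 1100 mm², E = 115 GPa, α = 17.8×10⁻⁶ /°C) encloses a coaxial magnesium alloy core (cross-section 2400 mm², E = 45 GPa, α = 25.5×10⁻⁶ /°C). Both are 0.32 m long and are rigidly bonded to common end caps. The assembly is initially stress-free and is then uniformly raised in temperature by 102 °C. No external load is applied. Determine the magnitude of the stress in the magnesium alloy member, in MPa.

σ ≈ 19.1 MPa (compressive)

Equilibrium of a rigid end plate with no external load gives equal and opposite internal forces ±P in the two members. Since α_{magnesium alloy} > α_{bronze}, heating drives the magnesium alloy into compression and the bronze into tension.
Compatibility of the two members (thermal + elastic change equal): (α₁ − α₂)ΔT = P·[1/(A₁E₁) + 1/(A₂E₂)].
|α₁ − α₂|·ΔT = 7.7×10⁻⁶ × 102 = 0.0007854.
1/(A₁E₁) + 1/(A₂E₂) = 1/(1100×115×10³) + 1/(2400×45×10³) = 1.716×10⁻⁸ N⁻¹.
P = 0.0007854 / 1.716×10⁻⁸ = 45760 N = 45.76 kN.
σ_{magnesium alloy} = P/A₂ = 45760/2400 = 19.07 MPa, compressive.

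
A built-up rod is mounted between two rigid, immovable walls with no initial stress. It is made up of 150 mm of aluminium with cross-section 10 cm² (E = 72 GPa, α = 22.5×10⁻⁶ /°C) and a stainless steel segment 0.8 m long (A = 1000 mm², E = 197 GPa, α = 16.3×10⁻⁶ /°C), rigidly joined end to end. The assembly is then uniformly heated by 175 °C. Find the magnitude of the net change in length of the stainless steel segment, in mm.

|ΔL| ≈ 0.383 mm

If the supports were absent, the total length change would be Σ αᵢΔT Lᵢ = 22.5×10⁻⁶×175×150 + 16.3×10⁻⁶×175×800 = 2.873 mm.
The walls prevent any net length change, so an axial force P (same in every segment) develops. Compatibility: P · Σ Lᵢ/(AᵢEᵢ) = δ_free.
The series flexibility is Σ Lᵢ/(AᵢEᵢ) = 150/(1000×72×10³) + 800/(1000×197×10³) = 6.144×10⁻⁶ mm/N.
So P = 2.873 / 6.144×10⁻⁶ = 467.5 kN, compressive.
For the stainless steel segment, free thermal change = 16.3×10⁻⁶×175×800 = 2.282 mm and elastic change from P = 467500×800/(1000×197×10³) = 1.899 mm; these oppose, so the net change is 0.383 mm (segment lengthens).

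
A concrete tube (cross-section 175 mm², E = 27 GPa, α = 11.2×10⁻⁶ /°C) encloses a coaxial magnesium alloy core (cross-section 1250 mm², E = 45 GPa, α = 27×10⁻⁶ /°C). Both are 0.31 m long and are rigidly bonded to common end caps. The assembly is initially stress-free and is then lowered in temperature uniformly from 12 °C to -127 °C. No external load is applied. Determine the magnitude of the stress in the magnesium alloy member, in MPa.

Equilibrium of a rigid end plate with no external load gives equal and opposite internal forces ±P in the two members. Since α_{magnesium alloy} > α_{concrete}, cooling drives the magnesium alloy into tension and the concrete into compression.
Setting the final lengths equal and cancelling L: (α₁ − α₂)ΔT = P/(A₁E₁) + P/(A₂E₂).
|α₁ − α₂|·ΔT = 15.8×10⁻⁶ × 139 = 0.002196.
1/(A₁E₁) + 1/(A₂E₂) = 1/(175×27×10³) + 1/(1250×45×10³) = 2.294×10⁻⁷ N⁻¹.
So P = 0.002196 / 2.294×10⁻⁷ = 9.573 kN.
σ_{magnesium alloy} = P/A₂ = 9573/1250 = 7.658 MPa, tensile.

σ ≈ 7.66 MPa (tensile)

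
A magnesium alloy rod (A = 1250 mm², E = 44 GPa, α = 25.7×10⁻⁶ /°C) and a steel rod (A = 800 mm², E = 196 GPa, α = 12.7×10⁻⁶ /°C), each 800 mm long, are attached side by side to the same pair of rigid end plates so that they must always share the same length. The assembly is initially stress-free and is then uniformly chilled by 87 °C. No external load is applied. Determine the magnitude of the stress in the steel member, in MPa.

σ ≈ 57.6 MPa (compressive)

Equilibrium of a rigid end plate with no external load gives equal and opposite internal forces ±P in the two members. Since α_{magnesium alloy} > α_{steel}, cooling drives the magnesium alloy into tension and the steel into compression.
Equating the net (thermal + elastic) strains gives |α₁ − α₂|·ΔT = P·[1/(A₁E₁) + 1/(A₂E₂)].
|α₁ − α₂|·ΔT = 13×10⁻⁶ × 87 = 0.001131.
1/(A₁E₁) + 1/(A₂E₂) = 1/(1250×44×10³) + 1/(800×196×10³) = 2.456×10⁻⁸ N⁻¹.
P = 0.001131 / 2.456×10⁻⁸ = 46050 N = 46.05 kN.
σ_{steel} = P/A₂ = 46050/800 = 57.56 MPa, compressive.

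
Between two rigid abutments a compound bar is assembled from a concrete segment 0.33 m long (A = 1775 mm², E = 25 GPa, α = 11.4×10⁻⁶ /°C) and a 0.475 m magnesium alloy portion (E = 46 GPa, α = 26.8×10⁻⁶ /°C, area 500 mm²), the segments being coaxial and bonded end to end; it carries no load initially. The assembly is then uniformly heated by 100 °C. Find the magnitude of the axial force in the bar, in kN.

P ≈ 58.7 kN (compressive)

Free thermal expansion of the whole bar: Σ αᵢΔT Lᵢ = 11.4×10⁻⁶×100×330 + 26.8×10⁻⁶×100×475 = 1.649 mm.
Since the ends are fixed, an axial force P builds up, equal in every segment, with P · Σ Lᵢ/(AᵢEᵢ) = δ_free.
Σ Lᵢ/(AᵢEᵢ) = 330/(1775×25×10³) + 475/(500×46×10³) = 2.809×10⁻⁵ mm/N.
P = 1.649 / 2.809×10⁻⁵ = 58710 N = 58.71 kN, compressive.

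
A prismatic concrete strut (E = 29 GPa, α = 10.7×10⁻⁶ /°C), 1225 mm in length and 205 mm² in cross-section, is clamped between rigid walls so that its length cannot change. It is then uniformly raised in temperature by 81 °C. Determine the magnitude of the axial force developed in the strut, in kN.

P ≈ 5.15 kN (compressive)

The ends cannot move, so σ = EαΔT = 29×10³ × 10.7×10⁻⁶ × 81 = 25.13 MPa.
P = AEαΔT = 205 × 29×10³ × 10.7×10⁻⁶ × 81 = 5.153 kN (compressive).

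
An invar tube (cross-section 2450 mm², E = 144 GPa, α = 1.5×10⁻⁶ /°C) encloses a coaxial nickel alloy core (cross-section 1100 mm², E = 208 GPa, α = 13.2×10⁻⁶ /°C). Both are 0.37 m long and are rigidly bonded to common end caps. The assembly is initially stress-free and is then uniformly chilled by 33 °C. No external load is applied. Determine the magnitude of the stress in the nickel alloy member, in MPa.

σ ≈ 48.7 MPa (tensile)

Equilibrium of a rigid end plate with no external load gives equal and opposite internal forces ±P in the two members. Since α_{nickel alloy} > α_{invar}, cooling drives the nickel alloy into tension and the invar into compression.
Setting the final lengths equal and cancelling L: (α₁ − α₂)ΔT = P/(A₁E₁) + P/(A₂E₂).
|α₁ − α₂|·ΔT = 11.7×10⁻⁶ × 33 = 0.0003861.
1/(A₁E₁) + 1/(A₂E₂) = 1/(2450×144×10³) + 1/(1100×208×10³) = 7.205×10⁻⁹ N⁻¹.
So P = 0.0003861 / 7.205×10⁻⁹ = 53.59 kN.
σ_{nickel alloy} = P/A₂ = 53590/1100 = 48.72 MPa, tensile.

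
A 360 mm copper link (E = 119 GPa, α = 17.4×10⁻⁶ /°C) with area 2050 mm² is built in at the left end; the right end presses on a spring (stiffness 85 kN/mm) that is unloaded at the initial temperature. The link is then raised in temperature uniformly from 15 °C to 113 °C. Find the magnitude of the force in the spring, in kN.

P ≈ 46.4 kN

Free thermal expansion: δ_free = αΔT L = 17.4×10⁻⁶ × 98 × 360 = 0.6139 mm.
Let P be the compressive force at the spring. The link shortens elastically by PL/(AE) and the spring compresses by P/k; together these equal δ_free.
P [ L/(AE) + 1/k ] = δ_free → P [ 360/(2050×119×10³) + 1/(85×10³) ] = 0.6139.
P = 0.6139 / 1.324×10⁻⁵ = 46360 N.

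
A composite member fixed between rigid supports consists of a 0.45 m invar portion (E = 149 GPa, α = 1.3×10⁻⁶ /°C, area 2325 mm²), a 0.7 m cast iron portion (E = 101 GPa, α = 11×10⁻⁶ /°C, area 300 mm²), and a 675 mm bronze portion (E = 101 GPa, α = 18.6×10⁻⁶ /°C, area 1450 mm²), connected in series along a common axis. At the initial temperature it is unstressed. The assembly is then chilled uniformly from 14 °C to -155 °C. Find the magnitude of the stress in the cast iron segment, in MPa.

σ ≈ 405 MPa (tensile)

If the supports were absent, the total length change would be Σ αᵢΔT Lᵢ = 1.3×10⁻⁶×169×450 + 11×10⁻⁶×169×700 + 18.6×10⁻⁶×169×675 = 3.522 mm.
Since the ends are fixed, an axial force P builds up, equal in every segment, with P · Σ Lᵢ/(AᵢEᵢ) = δ_free.
The series flexibility is Σ Lᵢ/(AᵢEᵢ) = 450/(2325×149×10³) + 700/(300×101×10³) + 675/(1450×101×10³) = 2.901×10⁻⁵ mm/N.
Hence P = δ_free / Σ(L/AE) = 3.522/2.901×10⁻⁵ = 121.4 kN (tensile).
σ_{cast iron} = P / A = 121400 / 300 = 404.7 MPa.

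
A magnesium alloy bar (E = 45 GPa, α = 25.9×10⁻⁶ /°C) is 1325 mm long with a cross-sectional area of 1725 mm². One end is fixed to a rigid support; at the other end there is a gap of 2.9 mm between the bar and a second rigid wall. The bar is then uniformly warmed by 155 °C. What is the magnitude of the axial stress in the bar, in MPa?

Free thermal elongation = αΔT L = 25.9×10⁻⁶ × 155 × 1325 = 5.319 mm.
After closing the 2.9 mm clearance, 5.319 − 2.9 = 2.419 mm of expansion remains to be suppressed by the wall.
So σ = E(δ_free − g)/L = 45×10³ × 2.419/1325 = 82.16 MPa.

σ ≈ 82.2 MPa (compressive)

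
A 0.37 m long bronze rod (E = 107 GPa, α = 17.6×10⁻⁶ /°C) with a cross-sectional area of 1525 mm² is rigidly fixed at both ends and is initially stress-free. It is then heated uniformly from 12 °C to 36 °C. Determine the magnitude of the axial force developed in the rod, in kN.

P ≈ 68.9 kN (compressive)

Full restraint means ε = 0, so the stress is σ = EαΔT = 107×10³ × 17.6×10⁻⁶ × 24 = 45.2 MPa.
Axial force P = σA = 45.2 × 1525 = 68930 N = 68.93 kN, compressive.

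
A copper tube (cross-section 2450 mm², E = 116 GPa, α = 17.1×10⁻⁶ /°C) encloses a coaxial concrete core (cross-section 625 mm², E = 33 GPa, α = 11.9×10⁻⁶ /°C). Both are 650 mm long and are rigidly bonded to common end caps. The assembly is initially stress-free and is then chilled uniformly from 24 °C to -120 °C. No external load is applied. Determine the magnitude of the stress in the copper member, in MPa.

σ ≈ 5.88 MPa (tensile)

Both members must finish at the same length. With the larger α, the copper tends to over-contract; the plates restrain it, putting the copper in tension and the concrete in compression. With no external load the two internal forces are equal and opposite, magnitude P.
Compatibility of the two members (thermal + elastic change equal): (α₁ − α₂)ΔT = P·[1/(A₁E₁) + 1/(A₂E₂)].
|α₁ − α₂|·ΔT = 5.2×10⁻⁶ × 144 = 0.0007488.
1/(A₁E₁) + 1/(A₂E₂) = 1/(2450×116×10³) + 1/(625×33×10³) = 5.2×10⁻⁸ N⁻¹.
P = 0.0007488 / 5.2×10⁻⁸ = 14400 N = 14.4 kN.
σ_{copper} = P/A₁ = 14400/2450 = 5.877 MPa, tensile.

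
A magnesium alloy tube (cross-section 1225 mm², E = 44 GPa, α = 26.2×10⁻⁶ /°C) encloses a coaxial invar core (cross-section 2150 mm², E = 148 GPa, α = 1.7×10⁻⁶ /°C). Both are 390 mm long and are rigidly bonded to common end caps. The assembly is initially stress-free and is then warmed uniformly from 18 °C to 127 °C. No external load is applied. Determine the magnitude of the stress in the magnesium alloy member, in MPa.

σ ≈ 100 MPa (compressive)

Both members must finish at the same length. With the larger α, the magnesium alloy tends to over-expand; the plates restrain it, putting the magnesium alloy in compression and the invar in tension. With no external load the two internal forces are equal and opposite, magnitude P.
Compatibility of the two members (thermal + elastic change equal): (α₁ − α₂)ΔT = P·[1/(A₁E₁) + 1/(A₂E₂)].
|α₁ − α₂|·ΔT = 24.5×10⁻⁶ × 109 = 0.002671.
1/(A₁E₁) + 1/(A₂E₂) = 1/(1225×44×10³) + 1/(2150×148×10³) = 2.17×10⁻⁸ N⁻¹.
P = 0.002671 / 2.17×10⁻⁸ = 123100 N = 123.1 kN.
σ_{magnesium alloy} = P/A₁ = 123100/1225 = 100.5 MPa, compressive.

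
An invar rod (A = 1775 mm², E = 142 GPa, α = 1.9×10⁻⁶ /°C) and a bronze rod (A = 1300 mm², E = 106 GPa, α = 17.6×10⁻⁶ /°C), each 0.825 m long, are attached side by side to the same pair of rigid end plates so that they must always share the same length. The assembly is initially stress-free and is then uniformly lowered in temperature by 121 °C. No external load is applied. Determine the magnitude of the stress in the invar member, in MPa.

The bronze has the larger α, so on cooling it would change length more than the invar if both were free. The rigid plates force a common final length, so the bronze is put into tension and the invar into compression, with equal and opposite forces P (no external load).
Equating the net (thermal + elastic) strains gives |α₁ − α₂|·ΔT = P·[1/(A₁E₁) + 1/(A₂E₂)].
|α₁ − α₂|·ΔT = 15.7×10⁻⁶ × 121 = 0.0019.
1/(A₁E₁) + 1/(A₂E₂) = 1/(1775×142×10³) + 1/(1300×106×10³) = 1.122×10⁻⁸ N⁻¹.
So P = 0.0019 / 1.122×10⁻⁸ = 169.2 kN.
σ_{invar} = P/A₁ = 169200/1775 = 95.35 MPa, compressive.

σ ≈ 95.4 MPa (compressive)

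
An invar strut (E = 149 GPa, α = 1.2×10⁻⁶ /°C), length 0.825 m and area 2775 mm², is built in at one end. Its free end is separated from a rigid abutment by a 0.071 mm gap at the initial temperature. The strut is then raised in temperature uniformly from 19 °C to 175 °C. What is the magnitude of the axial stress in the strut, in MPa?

σ ≈ 15.1 MPa (compressive)

If the wall were absent the strut would grow by αΔT L = 1.2×10⁻⁶ × 156 × 825 = 0.1544 mm.
After closing the 0.071 mm clearance, 0.1544 − 0.071 = 0.08344 mm of expansion remains to be suppressed by the wall.
That suppressed elongation corresponds to σ = E·Δ/L = 149×10³ × 0.08344/825 = 15.07 MPa.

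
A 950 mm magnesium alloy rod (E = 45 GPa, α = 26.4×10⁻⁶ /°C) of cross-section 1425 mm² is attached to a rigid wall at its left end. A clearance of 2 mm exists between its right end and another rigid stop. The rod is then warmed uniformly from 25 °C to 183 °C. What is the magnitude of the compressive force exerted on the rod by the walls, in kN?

If the wall were absent the rod would grow by αΔT L = 26.4×10⁻⁶ × 158 × 950 = 3.963 mm.
This exceeds the 2 mm gap, so the wall pushes back. The portion of expansion that must be recovered elastically is δ_free − gap = 3.963 − 2 = 1.963 mm.
So σ = E(δ_free − g)/L = 45×10³ × 1.963/950 = 92.97 MPa.
P = σA = 92.97 × 1425 = 132.5 kN.

P ≈ 132 kN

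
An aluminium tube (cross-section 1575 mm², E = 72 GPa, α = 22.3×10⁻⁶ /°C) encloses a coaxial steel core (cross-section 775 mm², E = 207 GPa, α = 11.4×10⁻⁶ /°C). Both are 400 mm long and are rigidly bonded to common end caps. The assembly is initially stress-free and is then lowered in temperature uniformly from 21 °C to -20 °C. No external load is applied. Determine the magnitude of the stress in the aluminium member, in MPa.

Both members must finish at the same length. With the larger α, the aluminium tends to over-contract; the plates restrain it, putting the aluminium in tension and the steel in compression. With no external load the two internal forces are equal and opposite, magnitude P.
Equating the net (thermal + elastic) strains gives |α₁ − α₂|·ΔT = P·[1/(A₁E₁) + 1/(A₂E₂)].
|α₁ − α₂|·ΔT = 10.9×10⁻⁶ × 41 = 0.0004469.
1/(A₁E₁) + 1/(A₂E₂) = 1/(1575×72×10³) + 1/(775×207×10³) = 1.505×10⁻⁸ N⁻¹.
P = 0.0004469 / 1.505×10⁻⁸ = 29690 N = 29.69 kN.
σ_{aluminium} = P/A₁ = 29690/1575 = 18.85 MPa, tensile.

σ ≈ 18.9 MPa (tensile)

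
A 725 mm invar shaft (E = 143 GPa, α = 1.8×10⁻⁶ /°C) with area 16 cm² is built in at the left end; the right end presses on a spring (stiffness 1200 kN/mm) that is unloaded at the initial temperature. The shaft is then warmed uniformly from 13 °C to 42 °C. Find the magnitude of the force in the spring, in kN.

Free thermal expansion: δ_free = αΔT L = 1.8×10⁻⁶ × 29 × 725 = 0.03784 mm.
With a force P in the spring, the elastic change of the shaft is PL/(AE) and that of the spring is P/k; compatibility requires their sum to equal δ_free.
So P = δ_free / [L/(AE) + 1/k] = 0.03784 / [ 725/(1600×143×10³) + 1/(1200×10³) ].
P = 0.03784 / 4.002×10⁻⁶ = 9456 N.

P ≈ 9.46 kN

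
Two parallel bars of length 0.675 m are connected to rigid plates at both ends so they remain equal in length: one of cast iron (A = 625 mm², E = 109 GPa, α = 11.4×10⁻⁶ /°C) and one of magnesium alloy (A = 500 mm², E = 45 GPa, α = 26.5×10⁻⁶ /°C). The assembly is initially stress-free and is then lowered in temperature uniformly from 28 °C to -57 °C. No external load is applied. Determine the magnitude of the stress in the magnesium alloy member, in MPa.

Equilibrium of a rigid end plate with no external load gives equal and opposite internal forces ±P in the two members. Since α_{magnesium alloy} > α_{cast iron}, cooling drives the magnesium alloy into tension and the cast iron into compression.
Setting the final lengths equal and cancelling L: (α₁ − α₂)ΔT = P/(A₁E₁) + P/(A₂E₂).
|α₁ − α₂|·ΔT = 15.1×10⁻⁶ × 85 = 0.001283.
1/(A₁E₁) + 1/(A₂E₂) = 1/(625×109×10³) + 1/(500×45×10³) = 5.912×10⁻⁸ N⁻¹.
P = 0.001283 / 5.912×10⁻⁸ = 21710 N = 21.71 kN.
σ_{magnesium alloy} = P/A₂ = 21710/500 = 43.42 MPa, tensile.

σ ≈ 43.4 MPa (tensile)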